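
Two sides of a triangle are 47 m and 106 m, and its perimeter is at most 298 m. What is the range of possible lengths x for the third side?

59 < x ≤ 145 m

Triangle inequality alone gives 59 < x < 153.
The perimeter condition gives x ≤ 298 − 47 − 106 = 145.
Intersecting the two: 59 < x ≤ 145.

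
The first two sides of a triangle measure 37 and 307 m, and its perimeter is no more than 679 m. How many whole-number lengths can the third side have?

Triangle inequality: 270 < x < 344. Perimeter ≤ 679 gives x ≤ 679 − 37 − 307 = 335.
So 270 < x ≤ 335; integers 271 through 335: 65 values.

65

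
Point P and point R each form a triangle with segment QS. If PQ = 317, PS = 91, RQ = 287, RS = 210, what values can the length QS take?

From triangle PQS: |317 − 91| < QS < 317 + 91, i.e. 226 < QS < 408.
From triangle RQS: 77 < QS < 497.
Both must hold, so QS lies in the intersection.

226 < QS < 408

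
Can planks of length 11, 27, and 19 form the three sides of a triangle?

Yes

The longest side is 27, and the other two sum to 30.
Since 30 > 27, the triangle inequality holds.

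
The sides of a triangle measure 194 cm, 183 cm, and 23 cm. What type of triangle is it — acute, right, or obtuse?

obtuse

Compare the square of the longest side to the sum of squares of the other two: 23² + 183² = 34018 < 37636 = 194².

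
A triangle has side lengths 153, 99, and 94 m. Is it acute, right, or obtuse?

obtuse

Compare the square of the longest side to the sum of squares of the other two: 94² + 99² = 18637 < 23409 = 153².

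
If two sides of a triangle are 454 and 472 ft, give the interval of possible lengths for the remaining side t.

By the triangle inequality, t must be less than 454 + 472 = 926 and greater than |454 − 472| = 18.

18 < t < 926 (ft)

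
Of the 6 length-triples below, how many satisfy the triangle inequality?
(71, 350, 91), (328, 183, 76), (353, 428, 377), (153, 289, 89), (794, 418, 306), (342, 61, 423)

(71,91,350): 71+91 ≤ 350 → not valid
(76,183,328): 76+183 ≤ 328 → not valid
(353,377,428): 353+377 > 428 → valid
(89,153,289): 89+153 ≤ 289 → not valid
(306,418,794): 306+418 ≤ 794 → not valid
(61,342,423): 61+342 ≤ 423 → not valid
1 of the 6 triples forms a triangle.

1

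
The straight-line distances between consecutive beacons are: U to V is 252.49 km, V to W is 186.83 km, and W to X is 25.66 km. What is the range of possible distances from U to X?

The maximum is all hops collinear in one direction: 252.49 + 186.83 + 25.66 = 464.98.
The longest hop is 252.49; the others sum to 212.49. Folding the others back against it leaves at least 252.49 − 212.49 = 40.00.

40.00 ≤ UX ≤ 464.98 km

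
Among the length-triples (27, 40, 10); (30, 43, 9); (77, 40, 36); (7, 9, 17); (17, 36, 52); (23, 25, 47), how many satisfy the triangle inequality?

2

(10,27,40): 10+27 ≤ 40 → not valid
(9,30,43): 9+30 ≤ 43 → not valid
(36,40,77): 36+40 ≤ 77 → not valid
(7,9,17): 7+9 ≤ 17 → not valid
(17,36,52): 17+36 > 52 → valid
(23,25,47): 23+25 > 47 → valid
2 of the 6 triples form a triangle.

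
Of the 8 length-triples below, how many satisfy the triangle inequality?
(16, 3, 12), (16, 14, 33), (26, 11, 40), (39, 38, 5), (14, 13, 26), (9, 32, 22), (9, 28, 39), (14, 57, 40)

(3,12,16): 3+12 ≤ 16 → not valid
(14,16,33): 14+16 ≤ 33 → not valid
(11,26,40): 11+26 ≤ 40 → not valid
(5,38,39): 5+38 > 39 → valid
(13,14,26): 13+14 > 26 → valid
(9,22,32): 9+22 ≤ 32 → not valid
(9,28,39): 9+28 ≤ 39 → not valid
(14,40,57): 14+40 ≤ 57 → not valid
2 of the 8 triples form a triangle.

2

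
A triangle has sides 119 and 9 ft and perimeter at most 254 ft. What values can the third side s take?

110 < s ≤ 126

Triangle inequality alone gives 110 < s < 128.
The perimeter condition gives s ≤ 254 − 119 − 9 = 126.
Intersecting the two: 110 < s ≤ 126.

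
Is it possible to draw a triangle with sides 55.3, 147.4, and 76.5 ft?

The longest side is 147.4, but the other two sum to only 131.8.
131.8 < 147.4, so the triangle inequality fails.

No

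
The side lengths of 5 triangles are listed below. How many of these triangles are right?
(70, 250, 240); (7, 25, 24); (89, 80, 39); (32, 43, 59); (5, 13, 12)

4

(70,250,240): 70²+240² = 62500 = 250² → right
(7,25,24): 7²+24² = 625 = 25² → right
(89,80,39): 39²+80² = 7921 = 89² → right
(32,43,59): 32²+43² = 2873 < 3481 = 59² → obtuse
(5,13,12): 5²+12² = 169 = 13² → right
4 of the 5 are right.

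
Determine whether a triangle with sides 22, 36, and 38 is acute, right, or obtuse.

acute

Compare the square of the longest side to the sum of squares of the other two: 22² + 36² = 1780 > 1444 = 38².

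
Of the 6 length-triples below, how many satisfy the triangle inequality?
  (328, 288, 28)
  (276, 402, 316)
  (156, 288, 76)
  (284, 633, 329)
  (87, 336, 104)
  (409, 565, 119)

1

(28,288,328): 28+288 ≤ 328 → not valid
(276,316,402): 276+316 > 402 → valid
(76,156,288): 76+156 ≤ 288 → not valid
(284,329,633): 284+329 ≤ 633 → not valid
(87,104,336): 87+104 ≤ 336 → not valid
(119,409,565): 119+409 ≤ 565 → not valid
1 of the 6 triples forms a triangle.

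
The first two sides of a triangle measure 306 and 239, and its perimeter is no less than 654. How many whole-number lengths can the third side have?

Triangle inequality: 67 < x < 545. Perimeter ≥ 654 gives x ≥ 654 − 306 − 239 = 109.
So 109 ≤ x < 545; integers 109 through 544: 436 values.

436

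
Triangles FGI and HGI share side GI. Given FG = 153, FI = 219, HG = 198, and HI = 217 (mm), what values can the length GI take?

From triangle FGI: |153 − 219| < GI < 153 + 219, i.e. 66 < GI < 372.
From triangle HGI: 19 < GI < 415.
Both must hold, so GI lies in the intersection.

66 < GI < 372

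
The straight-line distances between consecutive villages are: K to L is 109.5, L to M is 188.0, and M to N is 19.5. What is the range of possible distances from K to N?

59.0 ≤ KN ≤ 317.0

The maximum is all hops collinear in one direction: 109.5 + 188.0 + 19.5 = 317.0.
The longest hop is 188.0; the others sum to 129.0. Folding the others back against it leaves at least 188.0 − 129.0 = 59.0.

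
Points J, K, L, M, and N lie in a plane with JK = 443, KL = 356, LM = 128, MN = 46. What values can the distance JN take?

0 ≤ JN ≤ 973

The maximum is all hops collinear in one direction: 443 + 356 + 128 + 46 = 973.
The longest hop is 443; the others sum to 530. Since 443 ≤ 530, the path can fold back on itself completely, so the minimum distance is 0.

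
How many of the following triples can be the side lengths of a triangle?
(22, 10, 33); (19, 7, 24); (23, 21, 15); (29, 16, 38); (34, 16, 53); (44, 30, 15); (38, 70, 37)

(10,22,33): 10+22 ≤ 33 → not valid
(7,19,24): 7+19 > 24 → valid
(15,21,23): 15+21 > 23 → valid
(16,29,38): 16+29 > 38 → valid
(16,34,53): 16+34 ≤ 53 → not valid
(15,30,44): 15+30 > 44 → valid
(37,38,70): 37+38 > 70 → valid
5 of the 7 triples form a triangle.

5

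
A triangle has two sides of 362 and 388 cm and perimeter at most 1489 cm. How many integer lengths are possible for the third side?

Triangle inequality: 26 < x < 750. Perimeter ≤ 1489 gives x ≤ 1489 − 362 − 388 = 739.
So 26 < x ≤ 739; integers 27 through 739: 713 values.

713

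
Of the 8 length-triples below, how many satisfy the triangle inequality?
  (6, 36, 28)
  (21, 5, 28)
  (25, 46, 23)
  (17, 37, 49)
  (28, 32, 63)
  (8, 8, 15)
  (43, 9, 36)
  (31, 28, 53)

(6,28,36): 6+28 ≤ 36 → not valid
(5,21,28): 5+21 ≤ 28 → not valid
(23,25,46): 23+25 > 46 → valid
(17,37,49): 17+37 > 49 → valid
(28,32,63): 28+32 ≤ 63 → not valid
(8,8,15): 8+8 > 15 → valid
(9,36,43): 9+36 > 43 → valid
(28,31,53): 28+31 > 53 → valid
5 of the 8 triples form a triangle.

5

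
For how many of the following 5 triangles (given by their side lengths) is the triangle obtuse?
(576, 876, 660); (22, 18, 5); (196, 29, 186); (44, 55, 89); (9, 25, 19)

(576,876,660): 576²+660² = 767376 = 876² → right
(22,18,5): 5²+18² = 349 < 484 = 22² → obtuse
(196,29,186): 29²+186² = 35437 < 38416 = 196² → obtuse
(44,55,89): 44²+55² = 4961 < 7921 = 89² → obtuse
(9,25,19): 9²+19² = 442 < 625 = 25² → obtuse
4 of the 5 are obtuse.

4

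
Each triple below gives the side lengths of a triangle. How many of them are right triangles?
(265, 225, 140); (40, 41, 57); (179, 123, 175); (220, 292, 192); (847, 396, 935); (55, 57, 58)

(265,225,140): 140²+225² = 70225 = 265² → right
(40,41,57): 40²+41² = 3281 > 3249 = 57² → acute
(179,123,175): 123²+175² = 45754 > 32041 = 179² → acute
(220,292,192): 192²+220² = 85264 = 292² → right
(847,396,935): 396²+847² = 874225 = 935² → right
(55,57,58): 55²+57² = 6274 > 3364 = 58² → acute
3 of the 6 are right.

3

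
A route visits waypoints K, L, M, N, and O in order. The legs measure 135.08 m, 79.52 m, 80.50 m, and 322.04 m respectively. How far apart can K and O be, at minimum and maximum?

The maximum is all hops collinear in one direction: 135.08 + 79.52 + 80.50 + 322.04 = 617.14.
The longest hop is 322.04; the others sum to 295.10. Folding the others back against it leaves at least 322.04 − 295.10 = 26.94.

26.94 ≤ KO ≤ 617.14 m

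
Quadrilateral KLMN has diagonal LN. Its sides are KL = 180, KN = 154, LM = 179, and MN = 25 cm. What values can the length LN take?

From triangle KLN: |180 − 154| < LN < 180 + 154, i.e. 26 < LN < 334.
From triangle MLN: 154 < LN < 204.
Both must hold, so LN lies in the intersection.

154 < LN < 204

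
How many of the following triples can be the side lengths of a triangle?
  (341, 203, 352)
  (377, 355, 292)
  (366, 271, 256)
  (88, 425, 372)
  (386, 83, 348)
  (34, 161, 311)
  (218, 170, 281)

(203,341,352): 203+341 > 352 → valid
(292,355,377): 292+355 > 377 → valid
(256,271,366): 256+271 > 366 → valid
(88,372,425): 88+372 > 425 → valid
(83,348,386): 83+348 > 386 → valid
(34,161,311): 34+161 ≤ 311 → not valid
(170,218,281): 170+218 > 281 → valid
6 of the 7 triples form a triangle.

6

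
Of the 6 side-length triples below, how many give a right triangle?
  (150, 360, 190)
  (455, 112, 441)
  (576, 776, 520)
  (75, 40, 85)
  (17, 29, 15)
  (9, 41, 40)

4

(150,360,190): 150+190 ≤ 360, not a triangle
(455,112,441): 112²+441² = 207025 = 455² → right
(576,776,520): 520²+576² = 602176 = 776² → right
(75,40,85): 40²+75² = 7225 = 85² → right
(17,29,15): 15²+17² = 514 < 841 = 29² → obtuse
(9,41,40): 9²+40² = 1681 = 41² → right
4 of the 6 are right.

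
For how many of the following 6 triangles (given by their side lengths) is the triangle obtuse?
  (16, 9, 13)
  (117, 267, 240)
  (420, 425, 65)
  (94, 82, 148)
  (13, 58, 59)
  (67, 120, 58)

(16,9,13): 9²+13² = 250 < 256 = 16² → obtuse
(117,267,240): 117²+240² = 71289 = 267² → right
(420,425,65): 65²+420² = 180625 = 425² → right
(94,82,148): 82²+94² = 15560 < 21904 = 148² → obtuse
(13,58,59): 13²+58² = 3533 > 3481 = 59² → acute
(67,120,58): 58²+67² = 7853 < 14400 = 120² → obtuse
3 of the 6 are obtuse.

3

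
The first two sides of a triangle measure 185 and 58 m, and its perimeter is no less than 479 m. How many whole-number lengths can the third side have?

7

Triangle inequality: 127 < x < 243. Perimeter ≥ 479 gives x ≥ 479 − 185 − 58 = 236.
So 236 ≤ x < 243; integers 236 through 242: 7 values.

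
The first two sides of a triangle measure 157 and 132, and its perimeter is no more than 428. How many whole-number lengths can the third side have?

114

Triangle inequality: 25 < x < 289. Perimeter ≤ 428 gives x ≤ 428 − 157 − 132 = 139.
So 25 < x ≤ 139; integers 26 through 139: 114 values.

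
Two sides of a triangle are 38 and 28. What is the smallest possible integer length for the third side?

11

The third side must be strictly greater than |38 − 28| = 10.
The smallest integer above 10 is 11.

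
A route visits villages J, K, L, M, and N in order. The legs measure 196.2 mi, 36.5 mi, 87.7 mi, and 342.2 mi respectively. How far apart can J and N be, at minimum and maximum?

21.8 ≤ JN ≤ 662.6 mi

The maximum is all hops collinear in one direction: 196.2 + 36.5 + 87.7 + 342.2 = 662.6.
The longest hop is 342.2; the others sum to 320.4. Folding the others back against it leaves at least 342.2 − 320.4 = 21.8.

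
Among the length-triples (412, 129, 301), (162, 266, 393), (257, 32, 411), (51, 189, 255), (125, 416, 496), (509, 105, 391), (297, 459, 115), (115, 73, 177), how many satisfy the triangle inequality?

(129,301,412): 129+301 > 412 → valid
(162,266,393): 162+266 > 393 → valid
(32,257,411): 32+257 ≤ 411 → not valid
(51,189,255): 51+189 ≤ 255 → not valid
(125,416,496): 125+416 > 496 → valid
(105,391,509): 105+391 ≤ 509 → not valid
(115,297,459): 115+297 ≤ 459 → not valid
(73,115,177): 73+115 > 177 → valid
4 of the 8 triples form a triangle.

4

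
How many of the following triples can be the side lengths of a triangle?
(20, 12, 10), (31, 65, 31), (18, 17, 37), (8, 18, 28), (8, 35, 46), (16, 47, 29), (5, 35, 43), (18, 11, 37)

(10,12,20): 10+12 > 20 → valid
(31,31,65): 31+31 ≤ 65 → not valid
(17,18,37): 17+18 ≤ 37 → not valid
(8,18,28): 8+18 ≤ 28 → not valid
(8,35,46): 8+35 ≤ 46 → not valid
(16,29,47): 16+29 ≤ 47 → not valid
(5,35,43): 5+35 ≤ 43 → not valid
(11,18,37): 11+18 ≤ 37 → not valid
1 of the 8 triples forms a triangle.

1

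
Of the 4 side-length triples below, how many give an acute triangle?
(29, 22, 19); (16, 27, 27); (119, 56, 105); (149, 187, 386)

2

(29,22,19): 19²+22² = 845 > 841 = 29² → acute
(16,27,27): 16²+27² = 985 > 729 = 27² → acute
(119,56,105): 56²+105² = 14161 = 119² → right
(149,187,386): 149+187 ≤ 386, not a triangle
2 of the 4 are acute.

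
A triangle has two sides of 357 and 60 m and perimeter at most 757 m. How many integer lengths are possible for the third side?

43

Triangle inequality: 297 < x < 417. Perimeter ≤ 757 gives x ≤ 757 − 357 − 60 = 340.
So 297 < x ≤ 340; integers 298 through 340: 43 values.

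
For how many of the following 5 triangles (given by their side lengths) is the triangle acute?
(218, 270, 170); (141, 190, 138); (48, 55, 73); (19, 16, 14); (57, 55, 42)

4

(218,270,170): 170²+218² = 76424 > 72900 = 270² → acute
(141,190,138): 138²+141² = 38925 > 36100 = 190² → acute
(48,55,73): 48²+55² = 5329 = 73² → right
(19,16,14): 14²+16² = 452 > 361 = 19² → acute
(57,55,42): 42²+55² = 4789 > 3249 = 57² → acute
4 of the 5 are acute.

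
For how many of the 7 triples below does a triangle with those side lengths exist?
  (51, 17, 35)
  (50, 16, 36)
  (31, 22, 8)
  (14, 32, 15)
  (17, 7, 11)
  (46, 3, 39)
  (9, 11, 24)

3

(17,35,51): 17+35 > 51 → valid
(16,36,50): 16+36 > 50 → valid
(8,22,31): 8+22 ≤ 31 → not valid
(14,15,32): 14+15 ≤ 32 → not valid
(7,11,17): 7+11 > 17 → valid
(3,39,46): 3+39 ≤ 46 → not valid
(9,11,24): 9+11 ≤ 24 → not valid
3 of the 7 triples form a triangle.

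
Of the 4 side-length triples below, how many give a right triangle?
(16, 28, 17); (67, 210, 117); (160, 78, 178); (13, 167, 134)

(16,28,17): 16²+17² = 545 < 784 = 28² → obtuse
(67,210,117): 67+117 ≤ 210, not a triangle
(160,78,178): 78²+160² = 31684 = 178² → right
(13,167,134): 13+134 ≤ 167, not a triangle
1 of the 4 is right.

1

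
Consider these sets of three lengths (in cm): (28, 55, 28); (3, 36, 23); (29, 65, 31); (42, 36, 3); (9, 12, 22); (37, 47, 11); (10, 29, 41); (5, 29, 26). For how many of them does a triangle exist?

3

(28,28,55): 28+28 > 55 → valid
(3,23,36): 3+23 ≤ 36 → not valid
(29,31,65): 29+31 ≤ 65 → not valid
(3,36,42): 3+36 ≤ 42 → not valid
(9,12,22): 9+12 ≤ 22 → not valid
(11,37,47): 11+37 > 47 → valid
(10,29,41): 10+29 ≤ 41 → not valid
(5,26,29): 5+26 > 29 → valid
3 of the 8 triples form a triangle.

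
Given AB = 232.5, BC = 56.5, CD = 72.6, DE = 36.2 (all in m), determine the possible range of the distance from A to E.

67.2 ≤ AE ≤ 397.8 m

The maximum is all hops collinear in one direction: 232.5 + 56.5 + 72.6 + 36.2 = 397.8.
The longest hop is 232.5; the others sum to 165.3. Folding the others back against it leaves at least 232.5 − 165.3 = 67.2.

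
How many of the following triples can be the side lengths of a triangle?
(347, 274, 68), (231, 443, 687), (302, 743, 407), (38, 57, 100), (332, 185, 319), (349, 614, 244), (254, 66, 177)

1

(68,274,347): 68+274 ≤ 347 → not valid
(231,443,687): 231+443 ≤ 687 → not valid
(302,407,743): 302+407 ≤ 743 → not valid
(38,57,100): 38+57 ≤ 100 → not valid
(185,319,332): 185+319 > 332 → valid
(244,349,614): 244+349 ≤ 614 → not valid
(66,177,254): 66+177 ≤ 254 → not valid
1 of the 7 triples forms a triangle.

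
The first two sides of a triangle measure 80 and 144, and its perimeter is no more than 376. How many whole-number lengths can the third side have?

Triangle inequality: 64 < x < 224. Perimeter ≤ 376 gives x ≤ 376 − 80 − 144 = 152.
So 64 < x ≤ 152; integers 65 through 152: 88 values.

88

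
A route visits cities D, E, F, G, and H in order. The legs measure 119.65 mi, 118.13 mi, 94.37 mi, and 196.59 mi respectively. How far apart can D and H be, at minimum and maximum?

The maximum is all hops collinear in one direction: 119.65 + 118.13 + 94.37 + 196.59 = 528.74.
The longest hop is 196.59; the others sum to 332.15. Since 196.59 ≤ 332.15, the path can fold back on itself completely, so the minimum distance is 0.

0 ≤ DH ≤ 528.74 mi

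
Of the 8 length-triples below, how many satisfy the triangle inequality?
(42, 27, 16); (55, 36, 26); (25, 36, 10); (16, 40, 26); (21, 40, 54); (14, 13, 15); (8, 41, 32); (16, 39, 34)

(16,27,42): 16+27 > 42 → valid
(26,36,55): 26+36 > 55 → valid
(10,25,36): 10+25 ≤ 36 → not valid
(16,26,40): 16+26 > 40 → valid
(21,40,54): 21+40 > 54 → valid
(13,14,15): 13+14 > 15 → valid
(8,32,41): 8+32 ≤ 41 → not valid
(16,34,39): 16+34 > 39 → valid
6 of the 8 triples form a triangle.

6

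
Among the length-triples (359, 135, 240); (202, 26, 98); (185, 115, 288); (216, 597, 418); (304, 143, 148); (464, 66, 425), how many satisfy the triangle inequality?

(135,240,359): 135+240 > 359 → valid
(26,98,202): 26+98 ≤ 202 → not valid
(115,185,288): 115+185 > 288 → valid
(216,418,597): 216+418 > 597 → valid
(143,148,304): 143+148 ≤ 304 → not valid
(66,425,464): 66+425 > 464 → valid
4 of the 6 triples form a triangle.

4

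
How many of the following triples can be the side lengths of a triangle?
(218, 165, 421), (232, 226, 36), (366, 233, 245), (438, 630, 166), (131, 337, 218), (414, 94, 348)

(165,218,421): 165+218 ≤ 421 → not valid
(36,226,232): 36+226 > 232 → valid
(233,245,366): 233+245 > 366 → valid
(166,438,630): 166+438 ≤ 630 → not valid
(131,218,337): 131+218 > 337 → valid
(94,348,414): 94+348 > 414 → valid
4 of the 6 triples form a triangle.

4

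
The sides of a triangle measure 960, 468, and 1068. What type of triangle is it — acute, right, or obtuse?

Compare the square of the longest side to the sum of squares of the other two: 468² + 960² = 1140624 = 1068².

right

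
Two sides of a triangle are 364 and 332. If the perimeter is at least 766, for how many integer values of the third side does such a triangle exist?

626

Triangle inequality: 32 < x < 696. Perimeter ≥ 766 gives x ≥ 766 − 364 − 332 = 70.
So 70 ≤ x < 696; integers 70 through 695: 626 values.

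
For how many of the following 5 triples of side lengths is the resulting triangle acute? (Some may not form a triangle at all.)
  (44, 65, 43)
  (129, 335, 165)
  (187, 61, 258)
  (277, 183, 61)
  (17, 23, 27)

(44,65,43): 43²+44² = 3785 < 4225 = 65² → obtuse
(129,335,165): 129+165 ≤ 335, not a triangle
(187,61,258): 61+187 ≤ 258, not a triangle
(277,183,61): 61+183 ≤ 277, not a triangle
(17,23,27): 17²+23² = 818 > 729 = 27² → acute
1 of the 5 is acute.

1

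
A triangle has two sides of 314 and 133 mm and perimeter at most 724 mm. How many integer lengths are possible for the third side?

Triangle inequality: 181 < x < 447. Perimeter ≤ 724 gives x ≤ 724 − 314 − 133 = 277.
So 181 < x ≤ 277; integers 182 through 277: 96 values.

96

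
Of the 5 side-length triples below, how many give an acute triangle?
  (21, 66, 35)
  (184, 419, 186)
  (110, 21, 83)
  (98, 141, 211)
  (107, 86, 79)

(21,66,35): 21+35 ≤ 66, not a triangle
(184,419,186): 184+186 ≤ 419, not a triangle
(110,21,83): 21+83 ≤ 110, not a triangle
(98,141,211): 98²+141² = 29485 < 44521 = 211² → obtuse
(107,86,79): 79²+86² = 13637 > 11449 = 107² → acute
1 of the 5 is acute.

1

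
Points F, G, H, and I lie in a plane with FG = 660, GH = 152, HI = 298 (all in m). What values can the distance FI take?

210 ≤ FI ≤ 1110 m

The maximum is all hops collinear in one direction: 660 + 152 + 298 = 1110.
The longest hop is 660; the others sum to 450. Folding the others back against it leaves at least 660 − 450 = 210.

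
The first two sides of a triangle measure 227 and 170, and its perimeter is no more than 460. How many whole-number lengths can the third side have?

Triangle inequality: 57 < x < 397. Perimeter ≤ 460 gives x ≤ 460 − 227 − 170 = 63.
So 57 < x ≤ 63; integers 58 through 63: 6 values.

6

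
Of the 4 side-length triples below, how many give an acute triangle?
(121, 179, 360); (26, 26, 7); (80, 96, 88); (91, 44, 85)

(121,179,360): 121+179 ≤ 360, not a triangle
(26,26,7): 7²+26² = 725 > 676 = 26² → acute
(80,96,88): 80²+88² = 14144 > 9216 = 96² → acute
(91,44,85): 44²+85² = 9161 > 8281 = 91² → acute
3 of the 4 are acute.

3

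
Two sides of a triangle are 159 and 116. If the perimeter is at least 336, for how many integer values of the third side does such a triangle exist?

214

Triangle inequality: 43 < x < 275. Perimeter ≥ 336 gives x ≥ 336 − 159 − 116 = 61.
So 61 ≤ x < 275; integers 61 through 274: 214 values.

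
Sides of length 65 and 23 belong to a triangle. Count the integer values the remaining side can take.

45

The third side lies in the open interval (42, 88).
Integers from 43 to 87 inclusive: 87 − 43 + 1 = 45.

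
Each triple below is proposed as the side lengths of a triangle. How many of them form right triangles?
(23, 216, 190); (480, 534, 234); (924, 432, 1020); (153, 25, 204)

(23,216,190): 23+190 ≤ 216, not a triangle
(480,534,234): 234²+480² = 285156 = 534² → right
(924,432,1020): 432²+924² = 1040400 = 1020² → right
(153,25,204): 25+153 ≤ 204, not a triangle
2 of the 4 are right.

2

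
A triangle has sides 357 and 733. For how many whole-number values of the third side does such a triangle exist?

The third side lies in the open interval (376, 1090).
Integers from 377 to 1089 inclusive: 1089 − 377 + 1 = 713.

713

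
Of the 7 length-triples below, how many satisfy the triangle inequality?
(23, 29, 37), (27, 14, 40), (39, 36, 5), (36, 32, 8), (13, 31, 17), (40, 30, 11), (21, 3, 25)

5

(23,29,37): 23+29 > 37 → valid
(14,27,40): 14+27 > 40 → valid
(5,36,39): 5+36 > 39 → valid
(8,32,36): 8+32 > 36 → valid
(13,17,31): 13+17 ≤ 31 → not valid
(11,30,40): 11+30 > 40 → valid
(3,21,25): 3+21 ≤ 25 → not valid
5 of the 7 triples form a triangle.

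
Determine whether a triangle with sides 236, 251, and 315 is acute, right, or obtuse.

acute

Compare the square of the longest side to the sum of squares of the other two: 236² + 251² = 118697 > 99225 = 315².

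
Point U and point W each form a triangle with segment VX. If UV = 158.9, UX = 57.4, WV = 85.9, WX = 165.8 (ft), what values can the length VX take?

101.5 < VX < 216.3

From triangle UVX: |158.9 − 57.4| < VX < 158.9 + 57.4, i.e. 101.5 < VX < 216.3.
From triangle WVX: 79.9 < VX < 251.7.
Both must hold, so VX lies in the intersection.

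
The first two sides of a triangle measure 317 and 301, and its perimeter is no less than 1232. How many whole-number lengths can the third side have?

4

Triangle inequality: 16 < x < 618. Perimeter ≥ 1232 gives x ≥ 1232 − 317 − 301 = 614.
So 614 ≤ x < 618; integers 614 through 617: 4 values.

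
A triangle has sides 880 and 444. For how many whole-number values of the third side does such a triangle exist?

The third side lies in the open interval (436, 1324).
Integers from 437 to 1323 inclusive: 1323 − 437 + 1 = 887.

887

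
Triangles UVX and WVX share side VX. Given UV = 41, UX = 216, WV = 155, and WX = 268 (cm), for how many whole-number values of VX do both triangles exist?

From triangle UVX: 175 < VX < 257.
From triangle WVX: 113 < VX < 423.
Intersection: 175 < VX < 257, so integers 176 through 256: 81 values.

81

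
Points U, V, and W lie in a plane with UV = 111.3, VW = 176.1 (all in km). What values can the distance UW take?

64.8 ≤ UW ≤ 287.4 km

By the triangle inequality, |111.3 − 176.1| ≤ UW ≤ 111.3 + 176.1.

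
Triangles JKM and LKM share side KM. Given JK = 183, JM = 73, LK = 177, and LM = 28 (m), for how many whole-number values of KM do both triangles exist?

From triangle JKM: 110 < KM < 256.
From triangle LKM: 149 < KM < 205.
Intersection: 149 < KM < 205, so integers 150 through 204: 55 values.

55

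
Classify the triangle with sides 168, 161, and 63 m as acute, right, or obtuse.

acute

Compare the square of the longest side to the sum of squares of the other two: 63² + 161² = 29890 > 28224 = 168².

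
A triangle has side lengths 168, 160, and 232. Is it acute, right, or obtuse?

right

Compare the square of the longest side to the sum of squares of the other two: 160² + 168² = 53824 = 232².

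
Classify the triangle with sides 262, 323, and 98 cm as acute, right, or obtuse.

Compare the square of the longest side to the sum of squares of the other two: 98² + 262² = 78248 < 104329 = 323².

obtuse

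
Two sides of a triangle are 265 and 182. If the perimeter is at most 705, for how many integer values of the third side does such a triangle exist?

Triangle inequality: 83 < x < 447. Perimeter ≤ 705 gives x ≤ 705 − 265 − 182 = 258.
So 83 < x ≤ 258; integers 84 through 258: 175 values.

175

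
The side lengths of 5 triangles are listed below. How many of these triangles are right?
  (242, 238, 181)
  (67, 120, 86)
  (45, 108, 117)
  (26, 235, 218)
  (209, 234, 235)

1

(242,238,181): 181²+238² = 89405 > 58564 = 242² → acute
(67,120,86): 67²+86² = 11885 < 14400 = 120² → obtuse
(45,108,117): 45²+108² = 13689 = 117² → right
(26,235,218): 26²+218² = 48200 < 55225 = 235² → obtuse
(209,234,235): 209²+234² = 98437 > 55225 = 235² → acute
1 of the 5 is right.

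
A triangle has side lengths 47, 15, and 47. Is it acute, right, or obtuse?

Compare the square of the longest side to the sum of squares of the other two: 15² + 47² = 2434 > 2209 = 47².

acute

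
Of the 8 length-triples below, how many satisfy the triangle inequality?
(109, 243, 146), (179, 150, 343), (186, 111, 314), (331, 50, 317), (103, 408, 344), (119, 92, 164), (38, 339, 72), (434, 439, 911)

(109,146,243): 109+146 > 243 → valid
(150,179,343): 150+179 ≤ 343 → not valid
(111,186,314): 111+186 ≤ 314 → not valid
(50,317,331): 50+317 > 331 → valid
(103,344,408): 103+344 > 408 → valid
(92,119,164): 92+119 > 164 → valid
(38,72,339): 38+72 ≤ 339 → not valid
(434,439,911): 434+439 ≤ 911 → not valid
4 of the 8 triples form a triangle.

4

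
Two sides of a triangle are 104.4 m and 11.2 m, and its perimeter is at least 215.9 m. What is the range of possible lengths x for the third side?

Triangle inequality alone gives 93.2 < x < 115.6.
The perimeter condition gives x ≥ 215.9 − 104.4 − 11.2 = 100.3.
Intersecting the two: 100.3 ≤ x < 115.6.

100.3 ≤ x < 115.6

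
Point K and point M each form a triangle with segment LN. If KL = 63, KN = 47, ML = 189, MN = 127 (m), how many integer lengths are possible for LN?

47

From triangle KLN: 16 < LN < 110.
From triangle MLN: 62 < LN < 316.
Intersection: 62 < LN < 110, so integers 63 through 109: 47 values.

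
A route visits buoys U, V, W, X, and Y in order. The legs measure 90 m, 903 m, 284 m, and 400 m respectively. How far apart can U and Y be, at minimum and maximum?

The maximum is all hops collinear in one direction: 90 + 903 + 284 + 400 = 1677.
The longest hop is 903; the others sum to 774. Folding the others back against it leaves at least 903 − 774 = 129.

129 ≤ UY ≤ 1677 m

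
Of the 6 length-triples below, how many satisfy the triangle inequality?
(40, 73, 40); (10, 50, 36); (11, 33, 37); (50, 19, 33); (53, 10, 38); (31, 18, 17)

(40,40,73): 40+40 > 73 → valid
(10,36,50): 10+36 ≤ 50 → not valid
(11,33,37): 11+33 > 37 → valid
(19,33,50): 19+33 > 50 → valid
(10,38,53): 10+38 ≤ 53 → not valid
(17,18,31): 17+18 > 31 → valid
4 of the 6 triples form a triangle.

4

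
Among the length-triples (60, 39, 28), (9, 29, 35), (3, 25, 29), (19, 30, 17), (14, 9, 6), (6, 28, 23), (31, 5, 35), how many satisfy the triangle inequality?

(28,39,60): 28+39 > 60 → valid
(9,29,35): 9+29 > 35 → valid
(3,25,29): 3+25 ≤ 29 → not valid
(17,19,30): 17+19 > 30 → valid
(6,9,14): 6+9 > 14 → valid
(6,23,28): 6+23 > 28 → valid
(5,31,35): 5+31 > 35 → valid
6 of the 7 triples form a triangle.

6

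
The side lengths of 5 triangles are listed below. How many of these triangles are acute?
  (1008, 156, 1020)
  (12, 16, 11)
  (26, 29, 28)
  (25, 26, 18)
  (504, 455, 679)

3

(1008,156,1020): 156²+1008² = 1040400 = 1020² → right
(12,16,11): 11²+12² = 265 > 256 = 16² → acute
(26,29,28): 26²+28² = 1460 > 841 = 29² → acute
(25,26,18): 18²+25² = 949 > 676 = 26² → acute
(504,455,679): 455²+504² = 461041 = 679² → right
3 of the 5 are acute.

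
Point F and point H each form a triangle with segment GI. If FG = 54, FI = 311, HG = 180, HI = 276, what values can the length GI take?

From triangle FGI: |54 − 311| < GI < 54 + 311, i.e. 257 < GI < 365.
From triangle HGI: 96 < GI < 456.
Both must hold, so GI lies in the intersection.

257 < GI < 365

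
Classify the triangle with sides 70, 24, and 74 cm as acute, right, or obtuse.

Compare the square of the longest side to the sum of squares of the other two: 24² + 70² = 5476 = 74².

right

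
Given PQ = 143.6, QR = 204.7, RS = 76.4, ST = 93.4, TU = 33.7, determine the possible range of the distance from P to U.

The maximum is all hops collinear in one direction: 143.6 + 204.7 + 76.4 + 93.4 + 33.7 = 551.8.
The longest hop is 204.7; the others sum to 347.1. Since 204.7 ≤ 347.1, the path can fold back on itself completely, so the minimum distance is 0.

0 ≤ PU ≤ 551.8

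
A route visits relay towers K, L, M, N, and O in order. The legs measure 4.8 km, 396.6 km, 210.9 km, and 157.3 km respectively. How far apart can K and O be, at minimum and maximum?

The maximum is all hops collinear in one direction: 4.8 + 396.6 + 210.9 + 157.3 = 769.6.
The longest hop is 396.6; the others sum to 373.0. Folding the others back against it leaves at least 396.6 − 373.0 = 23.6.

23.6 ≤ KO ≤ 769.6 km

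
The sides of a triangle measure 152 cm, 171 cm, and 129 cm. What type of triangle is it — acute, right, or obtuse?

acute

Compare the square of the longest side to the sum of squares of the other two: 129² + 152² = 39745 > 29241 = 171².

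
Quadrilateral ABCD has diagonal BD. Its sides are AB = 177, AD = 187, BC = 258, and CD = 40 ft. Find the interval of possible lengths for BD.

From triangle ABD: |177 − 187| < BD < 177 + 187, i.e. 10 < BD < 364.
From triangle CBD: 218 < BD < 298.
Both must hold, so BD lies in the intersection.

218 < BD < 298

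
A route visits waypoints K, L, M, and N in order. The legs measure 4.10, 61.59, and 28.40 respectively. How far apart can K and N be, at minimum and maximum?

29.09 ≤ KN ≤ 94.09

The maximum is all hops collinear in one direction: 4.10 + 61.59 + 28.40 = 94.09.
The longest hop is 61.59; the others sum to 32.50. Folding the others back against it leaves at least 61.59 − 32.50 = 29.09.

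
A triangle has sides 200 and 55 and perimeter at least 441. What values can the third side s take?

186 ≤ s < 255

Triangle inequality alone gives 145 < s < 255.
The perimeter condition gives s ≥ 441 − 200 − 55 = 186.
Intersecting the two: 186 ≤ s < 255.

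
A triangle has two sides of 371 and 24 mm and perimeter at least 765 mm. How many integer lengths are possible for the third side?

Triangle inequality: 347 < x < 395. Perimeter ≥ 765 gives x ≥ 765 − 371 − 24 = 370.
So 370 ≤ x < 395; integers 370 through 394: 25 values.

25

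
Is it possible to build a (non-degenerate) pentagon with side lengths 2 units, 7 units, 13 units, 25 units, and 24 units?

A pentagon exists iff every side is shorter than the sum of the others — equivalently, the longest side is less than the sum of the rest.
Longest side 25 < 46 (sum of the remaining 4), so yes.

Yes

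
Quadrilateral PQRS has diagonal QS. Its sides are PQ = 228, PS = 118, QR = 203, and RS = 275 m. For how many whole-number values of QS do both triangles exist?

235

From triangle PQS: 110 < QS < 346.
From triangle RQS: 72 < QS < 478.
Intersection: 110 < QS < 346, so integers 111 through 345: 235 values.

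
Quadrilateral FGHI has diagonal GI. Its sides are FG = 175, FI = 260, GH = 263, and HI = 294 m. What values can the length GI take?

85 < GI < 435

From triangle FGI: |175 − 260| < GI < 175 + 260, i.e. 85 < GI < 435.
From triangle HGI: 31 < GI < 557.
Both must hold, so GI lies in the intersection.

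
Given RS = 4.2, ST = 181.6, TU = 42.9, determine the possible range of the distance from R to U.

134.5 ≤ RU ≤ 228.7

The maximum is all hops collinear in one direction: 4.2 + 181.6 + 42.9 = 228.7.
The longest hop is 181.6; the others sum to 47.1. Folding the others back against it leaves at least 181.6 − 47.1 = 134.5.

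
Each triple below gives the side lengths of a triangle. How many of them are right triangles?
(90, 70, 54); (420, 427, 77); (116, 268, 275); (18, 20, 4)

(90,70,54): 54²+70² = 7816 < 8100 = 90² → obtuse
(420,427,77): 77²+420² = 182329 = 427² → right
(116,268,275): 116²+268² = 85280 > 75625 = 275² → acute
(18,20,4): 4²+18² = 340 < 400 = 20² → obtuse
1 of the 4 is right.

1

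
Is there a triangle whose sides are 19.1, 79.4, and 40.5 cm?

No

The longest side is 79.4, but the other two sum to only 59.6.
59.6 < 79.4, so the triangle inequality fails.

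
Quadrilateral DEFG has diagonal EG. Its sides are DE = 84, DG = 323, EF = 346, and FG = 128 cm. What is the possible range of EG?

From triangle DEG: |84 − 323| < EG < 84 + 323, i.e. 239 < EG < 407.
From triangle FEG: 218 < EG < 474.
Both must hold, so EG lies in the intersection.

239 < EG < 407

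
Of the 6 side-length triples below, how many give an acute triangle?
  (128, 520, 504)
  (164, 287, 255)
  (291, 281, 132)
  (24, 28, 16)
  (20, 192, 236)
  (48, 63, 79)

4

(128,520,504): 128²+504² = 270400 = 520² → right
(164,287,255): 164²+255² = 91921 > 82369 = 287² → acute
(291,281,132): 132²+281² = 96385 > 84681 = 291² → acute
(24,28,16): 16²+24² = 832 > 784 = 28² → acute
(20,192,236): 20+192 ≤ 236, not a triangle
(48,63,79): 48²+63² = 6273 > 6241 = 79² → acute
4 of the 6 are acute.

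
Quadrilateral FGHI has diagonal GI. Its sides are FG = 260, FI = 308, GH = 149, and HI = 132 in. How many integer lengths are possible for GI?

From triangle FGI: 48 < GI < 568.
From triangle HGI: 17 < GI < 281.
Intersection: 48 < GI < 281, so integers 49 through 280: 232 values.

232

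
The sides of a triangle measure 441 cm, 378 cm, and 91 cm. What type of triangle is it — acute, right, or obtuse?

obtuse

Compare the square of the longest side to the sum of squares of the other two: 91² + 378² = 151165 < 194481 = 441².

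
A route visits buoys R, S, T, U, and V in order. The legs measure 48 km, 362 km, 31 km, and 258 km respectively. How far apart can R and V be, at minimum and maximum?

The maximum is all hops collinear in one direction: 48 + 362 + 31 + 258 = 699.
The longest hop is 362; the others sum to 337. Folding the others back against it leaves at least 362 − 337 = 25.

25 ≤ RV ≤ 699 km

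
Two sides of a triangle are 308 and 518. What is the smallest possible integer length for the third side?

The third side must be strictly greater than |308 − 518| = 210.
The smallest integer above 210 is 211.

211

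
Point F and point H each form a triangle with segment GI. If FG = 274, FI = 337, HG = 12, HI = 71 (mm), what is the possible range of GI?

From triangle FGI: |274 − 337| < GI < 274 + 337, i.e. 63 < GI < 611.
From triangle HGI: 59 < GI < 83.
Both must hold, so GI lies in the intersection.

63 < GI < 83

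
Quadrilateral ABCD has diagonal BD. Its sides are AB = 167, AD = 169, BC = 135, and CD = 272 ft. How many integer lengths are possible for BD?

198

From triangle ABD: 2 < BD < 336.
From triangle CBD: 137 < BD < 407.
Intersection: 137 < BD < 336, so integers 138 through 335: 198 values.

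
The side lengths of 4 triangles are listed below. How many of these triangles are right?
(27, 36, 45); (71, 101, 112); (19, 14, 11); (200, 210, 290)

(27,36,45): 27²+36² = 2025 = 45² → right
(71,101,112): 71²+101² = 15242 > 12544 = 112² → acute
(19,14,11): 11²+14² = 317 < 361 = 19² → obtuse
(200,210,290): 200²+210² = 84100 = 290² → right
2 of the 4 are right.

2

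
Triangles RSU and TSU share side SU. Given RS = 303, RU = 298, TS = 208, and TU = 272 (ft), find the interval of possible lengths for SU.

64 < SU < 480

From triangle RSU: |303 − 298| < SU < 303 + 298, i.e. 5 < SU < 601.
From triangle TSU: 64 < SU < 480.
Both must hold, so SU lies in the intersection.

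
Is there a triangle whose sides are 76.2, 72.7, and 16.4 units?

The longest side is 76.2, and the other two sum to 89.1.
Since 89.1 > 76.2, the triangle inequality holds.

Yes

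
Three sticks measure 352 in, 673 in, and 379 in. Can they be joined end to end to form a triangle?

The longest side is 673, and the other two sum to 731.
Since 731 > 673, the triangle inequality holds.

Yes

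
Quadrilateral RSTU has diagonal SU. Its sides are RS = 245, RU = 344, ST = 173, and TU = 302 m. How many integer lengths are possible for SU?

From triangle RSU: 99 < SU < 589.
From triangle TSU: 129 < SU < 475.
Intersection: 129 < SU < 475, so integers 130 through 474: 345 values.

345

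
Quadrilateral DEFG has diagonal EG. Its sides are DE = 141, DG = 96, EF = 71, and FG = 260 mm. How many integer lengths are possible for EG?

47

From triangle DEG: 45 < EG < 237.
From triangle FEG: 189 < EG < 331.
Intersection: 189 < EG < 237, so integers 190 through 236: 47 values.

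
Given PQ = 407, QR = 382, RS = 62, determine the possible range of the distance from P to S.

The maximum is all hops collinear in one direction: 407 + 382 + 62 = 851.
The longest hop is 407; the others sum to 444. Since 407 ≤ 444, the path can fold back on itself completely, so the minimum distance is 0.

0 ≤ PS ≤ 851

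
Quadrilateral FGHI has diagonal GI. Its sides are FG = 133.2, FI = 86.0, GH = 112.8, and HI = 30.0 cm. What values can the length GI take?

82.8 < GI < 142.8

From triangle FGI: |133.2 − 86.0| < GI < 133.2 + 86.0, i.e. 47.2 < GI < 219.2.
From triangle HGI: 82.8 < GI < 142.8.
Both must hold, so GI lies in the intersection.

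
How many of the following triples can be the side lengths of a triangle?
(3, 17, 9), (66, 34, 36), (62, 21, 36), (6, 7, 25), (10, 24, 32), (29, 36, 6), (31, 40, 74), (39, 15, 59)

2

(3,9,17): 3+9 ≤ 17 → not valid
(34,36,66): 34+36 > 66 → valid
(21,36,62): 21+36 ≤ 62 → not valid
(6,7,25): 6+7 ≤ 25 → not valid
(10,24,32): 10+24 > 32 → valid
(6,29,36): 6+29 ≤ 36 → not valid
(31,40,74): 31+40 ≤ 74 → not valid
(15,39,59): 15+39 ≤ 59 → not valid
2 of the 8 triples form a triangle.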